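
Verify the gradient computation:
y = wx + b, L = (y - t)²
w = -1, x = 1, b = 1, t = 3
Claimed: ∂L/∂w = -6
Correct

y = (-1)(1) + 1 = 0
∂L/∂y = 2(y - t) = 2(0 - 3) = -6
∂y/∂w = x = 1
∂L/∂w = -6 × 1 = -6

Claimed value: -6
Correct: The correct gradient is -6.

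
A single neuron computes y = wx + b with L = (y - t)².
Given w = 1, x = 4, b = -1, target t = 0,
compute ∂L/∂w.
∂L/∂w = 24

y = wx + b = (1)(4) + -1 = 3
∂L/∂y = 2(y - t) = 2(3 - 0) = 6
∂y/∂w = x = 4
∂L/∂w = ∂L/∂y · ∂y/∂w = 6 × 4 = 24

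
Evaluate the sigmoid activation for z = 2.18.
0.8984

sigmoid(2.18) = 1/(1 + e^(-2.18)) = 1/(1 + 0.113) = 0.8984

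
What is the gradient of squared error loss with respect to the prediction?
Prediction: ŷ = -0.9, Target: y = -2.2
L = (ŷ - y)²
∂L/∂ŷ = 2.6

∂L/∂ŷ = 2(ŷ - y) = 2(-0.9 - -2.2) = 2(1.3) = 2.6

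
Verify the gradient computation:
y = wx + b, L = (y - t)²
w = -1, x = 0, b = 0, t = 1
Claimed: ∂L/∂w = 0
Correct

y = (-1)(0) + 0 = 0
∂L/∂y = 2(y - t) = 2(0 - 1) = -2
∂y/∂w = x = 0
∂L/∂w = -2 × 0 = 0

Claimed value: 0
Correct: The correct gradient is 0.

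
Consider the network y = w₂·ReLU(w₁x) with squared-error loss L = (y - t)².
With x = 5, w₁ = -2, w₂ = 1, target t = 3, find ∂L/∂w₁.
∂L/∂w₁ = 0

Forward pass:
z = w₁x = -2×5 = -10
h = ReLU(-10) = 0
y = w₂h = 1×0 = 0

Backward pass:
∂L/∂y = 2(y - t) = 2(0 - 3) = -6
∂y/∂h = w₂ = 1
∂h/∂z = 0 (ReLU derivative)
∂z/∂w₁ = x = 5

∂L/∂w₁ = -6 × 1 × 0 × 5 = 0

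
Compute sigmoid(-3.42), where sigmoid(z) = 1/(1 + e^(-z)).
0.03168

sigmoid(-3.42) = 1/(1 + e^(3.42)) = 1/(1 + 30.57) = 0.03168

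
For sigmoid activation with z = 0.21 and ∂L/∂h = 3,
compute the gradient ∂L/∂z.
∂L/∂z = 0.7418

σ(0.21) = 0.5523
σ'(0.21) = σ(0.21)(1 - σ(0.21)) = 0.5523 × 0.4477 = 0.2473
∂L/∂z = ∂L/∂h · σ'(z) = 3 × 0.2473 = 0.7418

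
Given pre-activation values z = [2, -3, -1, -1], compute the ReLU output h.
h = [2, 0, 0, 0]

ReLU applied element-wise: max(0,2)=2, max(0,-3)=0, max(0,-1)=0, max(0,-1)=0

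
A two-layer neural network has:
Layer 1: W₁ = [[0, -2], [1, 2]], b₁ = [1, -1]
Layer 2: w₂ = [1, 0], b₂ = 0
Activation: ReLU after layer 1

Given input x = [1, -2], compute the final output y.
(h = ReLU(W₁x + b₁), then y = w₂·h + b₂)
y = 5

Layer 1 pre-activation: z₁ = [5, -4]
After ReLU: h = [5, 0]
Layer 2 output: y = 1×5 + 0×0 + 0 = 5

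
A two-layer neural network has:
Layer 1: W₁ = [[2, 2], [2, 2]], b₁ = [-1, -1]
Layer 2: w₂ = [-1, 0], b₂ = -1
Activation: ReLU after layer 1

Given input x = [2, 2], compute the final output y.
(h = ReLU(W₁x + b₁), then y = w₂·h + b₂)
y = -8

Layer 1 pre-activation: z₁ = [7, 7]
After ReLU: h = [7, 7]
Layer 2 output: y = -1×7 + 0×7 + -1 = -8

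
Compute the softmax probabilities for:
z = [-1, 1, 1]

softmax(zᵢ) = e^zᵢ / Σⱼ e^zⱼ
p = [0.0634, 0.4683, 0.4683]

exp(z) = [0.3679, 2.718, 2.718]
Sum = 5.804
p = [0.0634, 0.4683, 0.4683]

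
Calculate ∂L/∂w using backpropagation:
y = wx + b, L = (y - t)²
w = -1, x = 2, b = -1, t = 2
∂L/∂w = -20

y = wx + b = (-1)(2) + -1 = -3
∂L/∂y = 2(y - t) = 2(-3 - 2) = -10
∂y/∂w = x = 2
∂L/∂w = ∂L/∂y · ∂y/∂w = -10 × 2 = -20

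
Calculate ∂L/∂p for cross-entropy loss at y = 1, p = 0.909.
∂L/∂p = -1.1

∂L/∂p = -y/p + (1-y)/(1-p) = -1/0.909 + 0 = -1.1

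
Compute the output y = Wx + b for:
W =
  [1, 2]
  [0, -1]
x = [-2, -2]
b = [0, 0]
y = [-6, 2]

Wx = [1×-2 + 2×-2, 0×-2 + -1×-2]
   = [-6, 2]
y = Wx + b = [-6 + 0, 2 + 0] = [-6, 2]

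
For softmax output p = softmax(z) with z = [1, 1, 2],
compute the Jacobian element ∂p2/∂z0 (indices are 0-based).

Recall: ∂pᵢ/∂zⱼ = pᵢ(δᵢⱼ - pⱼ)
∂p2/∂z0 = -0.1221

p = softmax(z) = [0.2119, 0.2119, 0.5761]
p2 = 0.5761, p0 = 0.2119

∂p2/∂z0 = -p2 × p0 = -0.5761 × 0.2119 = -0.1221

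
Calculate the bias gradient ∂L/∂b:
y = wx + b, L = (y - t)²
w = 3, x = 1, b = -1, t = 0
∂L/∂b = 4

y = wx + b = (3)(1) + -1 = 2
∂L/∂y = 2(y - t) = 2(2 - 0) = 4
∂y/∂b = 1
∂L/∂b = ∂L/∂y · ∂y/∂b = 4 × 1 = 4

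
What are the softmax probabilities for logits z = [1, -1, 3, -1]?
p = [0.1155, 0.0156, 0.8533, 0.0156]

exp(z) = [2.718, 0.3679, 20.09, 0.3679]
Sum = 23.54
p = [0.1155, 0.0156, 0.8533, 0.0156]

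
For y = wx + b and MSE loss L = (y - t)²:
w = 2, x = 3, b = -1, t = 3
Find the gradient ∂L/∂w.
∂L/∂w = 12

y = wx + b = (2)(3) + -1 = 5
∂L/∂y = 2(y - t) = 2(5 - 3) = 4
∂y/∂w = x = 3
∂L/∂w = ∂L/∂y · ∂y/∂w = 4 × 3 = 12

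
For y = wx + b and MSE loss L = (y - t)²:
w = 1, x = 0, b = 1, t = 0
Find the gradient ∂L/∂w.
∂L/∂w = 0

y = wx + b = (1)(0) + 1 = 1
∂L/∂y = 2(y - t) = 2(1 - 0) = 2
∂y/∂w = x = 0
∂L/∂w = ∂L/∂y · ∂y/∂w = 2 × 0 = 0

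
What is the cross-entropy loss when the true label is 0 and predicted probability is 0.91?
L = 2.408

L = -0·log(0.91) - 1·log(0.09) = -log(0.09) = 2.408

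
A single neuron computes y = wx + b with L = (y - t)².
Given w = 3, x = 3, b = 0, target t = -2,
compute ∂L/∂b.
∂L/∂b = 22

y = wx + b = (3)(3) + 0 = 9
∂L/∂y = 2(y - t) = 2(9 - -2) = 22
∂y/∂b = 1
∂L/∂b = ∂L/∂y · ∂y/∂b = 22 × 1 = 22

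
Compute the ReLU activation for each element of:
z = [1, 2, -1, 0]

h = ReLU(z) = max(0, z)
h = [1, 2, 0, 0]

ReLU applied element-wise: max(0,1)=1, max(0,2)=2, max(0,-1)=0, max(0,0)=0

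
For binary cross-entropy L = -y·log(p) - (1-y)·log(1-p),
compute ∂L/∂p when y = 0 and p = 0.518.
∂L/∂p = 2.075

∂L/∂p = -y/p + (1-y)/(1-p) = 0 + 1/0.482 = 2.075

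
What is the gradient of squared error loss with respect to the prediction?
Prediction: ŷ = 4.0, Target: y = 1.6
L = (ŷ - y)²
∂L/∂ŷ = 4.8

∂L/∂ŷ = 2(ŷ - y) = 2(4.0 - 1.6) = 2(2.4) = 4.8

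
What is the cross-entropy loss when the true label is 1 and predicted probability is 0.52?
L = 0.6539

L = -1·log(0.52) - 0·log(0.48) = -log(0.52) = 0.6539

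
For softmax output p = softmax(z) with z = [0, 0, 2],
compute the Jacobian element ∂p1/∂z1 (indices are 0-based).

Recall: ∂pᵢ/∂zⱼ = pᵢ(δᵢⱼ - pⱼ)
∂p1/∂z1 = 0.09516

p = softmax(z) = [0.1065, 0.1065, 0.787]
p1 = 0.1065

∂p1/∂z1 = p1(1 - p1) = 0.1065 × (1 - 0.1065) = 0.09516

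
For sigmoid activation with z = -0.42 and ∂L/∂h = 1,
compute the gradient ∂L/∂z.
∂L/∂z = 0.2393

σ(-0.42) = 0.3965
σ'(-0.42) = σ(-0.42)(1 - σ(-0.42)) = 0.3965 × 0.6035 = 0.2393
∂L/∂z = ∂L/∂h · σ'(z) = 1 × 0.2393 = 0.2393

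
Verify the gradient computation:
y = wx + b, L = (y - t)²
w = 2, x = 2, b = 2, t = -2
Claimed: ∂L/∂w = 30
Incorrect

y = (2)(2) + 2 = 6
∂L/∂y = 2(y - t) = 2(6 - -2) = 16
∂y/∂w = x = 2
∂L/∂w = 16 × 2 = 32

Claimed value: 30
Incorrect: The correct gradient is 32.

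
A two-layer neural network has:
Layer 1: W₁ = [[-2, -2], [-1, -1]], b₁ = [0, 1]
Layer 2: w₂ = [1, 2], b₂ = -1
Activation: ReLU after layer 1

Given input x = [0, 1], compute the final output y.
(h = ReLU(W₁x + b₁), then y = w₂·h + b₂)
y = -1

Layer 1 pre-activation: z₁ = [-2, 0]
After ReLU: h = [0, 0]
Layer 2 output: y = 1×0 + 2×0 + -1 = -1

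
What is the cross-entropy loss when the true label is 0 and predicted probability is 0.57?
L = 0.844

L = -0·log(0.57) - 1·log(0.43) = -log(0.43) = 0.844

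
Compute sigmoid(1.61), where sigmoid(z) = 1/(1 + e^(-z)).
0.8334

sigmoid(1.61) = 1/(1 + e^(-1.61)) = 1/(1 + 0.1999) = 0.8334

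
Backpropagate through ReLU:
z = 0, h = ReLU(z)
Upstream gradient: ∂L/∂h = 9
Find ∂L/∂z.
∂L/∂z = 0

h = ReLU(0) = 0
At z = 0: ∂h/∂z = 0 (by convention)
∂L/∂z = ∂L/∂h · ∂h/∂z = 9 × 0 = 0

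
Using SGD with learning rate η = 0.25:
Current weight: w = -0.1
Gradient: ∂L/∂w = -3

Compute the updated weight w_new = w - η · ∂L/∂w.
w_new = 0.65

w_new = w - η·∂L/∂w = -0.1 - 0.25×(-3) = -0.1 - (-0.75) = 0.65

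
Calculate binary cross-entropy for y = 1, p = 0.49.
L = 0.7133

L = -1·log(0.49) - 0·log(0.51) = -log(0.49) = 0.7133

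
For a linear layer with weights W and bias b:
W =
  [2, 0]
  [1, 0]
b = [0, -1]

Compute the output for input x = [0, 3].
y = [0, -1]

Wx = [2×0 + 0×3, 1×0 + 0×3]
   = [0, 0]
y = Wx + b = [0 + 0, 0 + -1] = [0, -1]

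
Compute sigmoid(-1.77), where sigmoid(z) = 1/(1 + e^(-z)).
0.1455

sigmoid(-1.77) = 1/(1 + e^(1.77)) = 1/(1 + 5.871) = 0.1455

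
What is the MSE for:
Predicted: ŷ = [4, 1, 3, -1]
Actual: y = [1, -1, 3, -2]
MSE = 3.5

MSE = (1/4)((4-1)² + (1--1)² + (3-3)² + (-1--2)²) = (1/4)(9 + 4 + 0 + 1) = 3.5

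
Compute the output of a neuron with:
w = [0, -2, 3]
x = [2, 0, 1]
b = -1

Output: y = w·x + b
y = 2

y = (0)(2) + (-2)(0) + (3)(1) + -1 = 2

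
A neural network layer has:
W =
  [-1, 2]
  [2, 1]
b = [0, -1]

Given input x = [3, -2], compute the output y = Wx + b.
y = [-7, 3]

Wx = [-1×3 + 2×-2, 2×3 + 1×-2]
   = [-7, 4]
y = Wx + b = [-7 + 0, 4 + -1] = [-7, 3]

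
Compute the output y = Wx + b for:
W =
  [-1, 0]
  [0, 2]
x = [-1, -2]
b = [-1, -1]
y = [0, -5]

Wx = [-1×-1 + 0×-2, 0×-1 + 2×-2]
   = [1, -4]
y = Wx + b = [1 + -1, -4 + -1] = [0, -5]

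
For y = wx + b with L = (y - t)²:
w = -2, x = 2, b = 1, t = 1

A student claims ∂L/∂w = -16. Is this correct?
Correct

y = (-2)(2) + 1 = -3
∂L/∂y = 2(y - t) = 2(-3 - 1) = -8
∂y/∂w = x = 2
∂L/∂w = -8 × 2 = -16

Claimed value: -16
Correct: The correct gradient is -16.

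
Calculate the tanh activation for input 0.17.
0.1684

tanh(0.17) = (e^(0.17) - e^(-0.17))/(e^(0.17) + e^(-0.17)) = 0.1684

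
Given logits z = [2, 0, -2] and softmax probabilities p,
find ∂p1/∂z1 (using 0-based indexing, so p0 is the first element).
∂p1/∂z1 = 0.1035

p = softmax(z) = [0.8668, 0.1173, 0.01588]
p1 = 0.1173

∂p1/∂z1 = p1(1 - p1) = 0.1173 × (1 - 0.1173) = 0.1035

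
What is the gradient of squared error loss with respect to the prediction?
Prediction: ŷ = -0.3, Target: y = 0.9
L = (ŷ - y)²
∂L/∂ŷ = -2.4

∂L/∂ŷ = 2(ŷ - y) = 2(-0.3 - 0.9) = 2(-1.2) = -2.4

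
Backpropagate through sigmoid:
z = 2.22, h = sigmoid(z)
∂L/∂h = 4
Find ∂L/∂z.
∂L/∂z = 0.3535

σ(2.22) = 0.902
σ'(2.22) = σ(2.22)(1 - σ(2.22)) = 0.902 × 0.09797 = 0.08837
∂L/∂z = ∂L/∂h · σ'(z) = 4 × 0.08837 = 0.3535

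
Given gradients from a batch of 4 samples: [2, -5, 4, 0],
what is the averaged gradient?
Average gradient = 0.25

Average = (1/4)(2 + -5 + 4 + 0) = 1/4 = 0.25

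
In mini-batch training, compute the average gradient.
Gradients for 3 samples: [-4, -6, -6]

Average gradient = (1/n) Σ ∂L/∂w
Average gradient = -5.333

Average = (1/3)(-4 + -6 + -6) = -16/3 = -5.333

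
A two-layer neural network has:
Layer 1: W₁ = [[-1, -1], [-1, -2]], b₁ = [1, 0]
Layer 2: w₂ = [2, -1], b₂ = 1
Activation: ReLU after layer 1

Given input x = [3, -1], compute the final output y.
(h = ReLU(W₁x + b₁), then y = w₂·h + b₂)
y = 1

Layer 1 pre-activation: z₁ = [-1, -1]
After ReLU: h = [0, 0]
Layer 2 output: y = 2×0 + -1×0 + 1 = 1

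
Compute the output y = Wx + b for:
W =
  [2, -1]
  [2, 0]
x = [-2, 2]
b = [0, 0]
y = [-6, -4]

Wx = [2×-2 + -1×2, 2×-2 + 0×2]
   = [-6, -4]
y = Wx + b = [-6 + 0, -4 + 0] = [-6, -4]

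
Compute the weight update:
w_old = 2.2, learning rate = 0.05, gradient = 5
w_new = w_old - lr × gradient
w_new = 1.95

w_new = w - η·∂L/∂w = 2.2 - 0.05×(5) = 2.2 - (0.25) = 1.95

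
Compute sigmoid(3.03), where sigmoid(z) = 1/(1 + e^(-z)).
0.9539

sigmoid(3.03) = 1/(1 + e^(-3.03)) = 1/(1 + 0.04832) = 0.9539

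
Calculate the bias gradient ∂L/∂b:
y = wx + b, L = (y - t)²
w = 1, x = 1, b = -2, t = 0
∂L/∂b = -2

y = wx + b = (1)(1) + -2 = -1
∂L/∂y = 2(y - t) = 2(-1 - 0) = -2
∂y/∂b = 1
∂L/∂b = ∂L/∂y · ∂y/∂b = -2 × 1 = -2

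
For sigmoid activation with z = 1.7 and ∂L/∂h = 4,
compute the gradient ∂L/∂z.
∂L/∂z = 0.5224

σ(1.7) = 0.8455
σ'(1.7) = σ(1.7)(1 - σ(1.7)) = 0.8455 × 0.1545 = 0.1306
∂L/∂z = ∂L/∂h · σ'(z) = 4 × 0.1306 = 0.5224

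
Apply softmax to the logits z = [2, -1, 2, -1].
p = [0.4763, 0.0237, 0.4763, 0.0237]

exp(z) = [7.389, 0.3679, 7.389, 0.3679]
Sum = 15.51
p = [0.4763, 0.0237, 0.4763, 0.0237]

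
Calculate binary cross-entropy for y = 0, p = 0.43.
L = 0.5621

L = -0·log(0.43) - 1·log(0.57) = -log(0.57) = 0.5621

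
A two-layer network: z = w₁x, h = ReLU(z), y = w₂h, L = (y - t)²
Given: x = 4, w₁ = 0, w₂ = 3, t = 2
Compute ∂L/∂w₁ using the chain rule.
∂L/∂w₁ = 0

Forward pass:
z = w₁x = 0×4 = 0
h = ReLU(0) = 0
y = w₂h = 3×0 = 0

Backward pass:
∂L/∂y = 2(y - t) = 2(0 - 2) = -4
∂y/∂h = w₂ = 3
∂h/∂z = 0 (ReLU derivative)
∂z/∂w₁ = x = 4

∂L/∂w₁ = -4 × 3 × 0 × 4 = 0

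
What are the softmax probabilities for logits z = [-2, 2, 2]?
p = [0.0091, 0.4955, 0.4955]

exp(z) = [0.1353, 7.389, 7.389]
Sum = 14.91
p = [0.0091, 0.4955, 0.4955]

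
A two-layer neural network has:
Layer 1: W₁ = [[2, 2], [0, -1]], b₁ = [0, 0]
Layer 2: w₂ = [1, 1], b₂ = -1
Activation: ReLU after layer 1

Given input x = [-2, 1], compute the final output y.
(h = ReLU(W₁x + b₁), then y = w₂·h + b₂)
y = -1

Layer 1 pre-activation: z₁ = [-2, -1]
After ReLU: h = [0, 0]
Layer 2 output: y = 1×0 + 1×0 + -1 = -1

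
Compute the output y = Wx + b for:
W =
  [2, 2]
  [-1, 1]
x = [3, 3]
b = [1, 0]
y = [13, 0]

Wx = [2×3 + 2×3, -1×3 + 1×3]
   = [12, 0]
y = Wx + b = [12 + 1, 0 + 0] = [13, 0]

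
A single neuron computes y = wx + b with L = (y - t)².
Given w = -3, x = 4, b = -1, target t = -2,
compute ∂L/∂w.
∂L/∂w = -88

y = wx + b = (-3)(4) + -1 = -13
∂L/∂y = 2(y - t) = 2(-13 - -2) = -22
∂y/∂w = x = 4
∂L/∂w = ∂L/∂y · ∂y/∂w = -22 × 4 = -88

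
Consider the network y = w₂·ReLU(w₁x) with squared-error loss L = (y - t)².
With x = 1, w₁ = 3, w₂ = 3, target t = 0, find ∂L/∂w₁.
∂L/∂w₁ = 54

Forward pass:
z = w₁x = 3×1 = 3
h = ReLU(3) = 3
y = w₂h = 3×3 = 9

Backward pass:
∂L/∂y = 2(y - t) = 2(9 - 0) = 18
∂y/∂h = w₂ = 3
∂h/∂z = 1 (ReLU derivative)
∂z/∂w₁ = x = 1

∂L/∂w₁ = 18 × 3 × 1 × 1 = 54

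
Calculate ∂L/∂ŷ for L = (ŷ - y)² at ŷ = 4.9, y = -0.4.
∂L/∂ŷ = 10.6

∂L/∂ŷ = 2(ŷ - y) = 2(4.9 - -0.4) = 2(5.3) = 10.6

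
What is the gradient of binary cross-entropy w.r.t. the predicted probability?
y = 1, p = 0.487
∂L/∂p = -2.053

∂L/∂p = -y/p + (1-y)/(1-p) = -1/0.487 + 0 = -2.053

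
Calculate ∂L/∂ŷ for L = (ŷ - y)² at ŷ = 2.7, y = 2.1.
∂L/∂ŷ = 1.2

∂L/∂ŷ = 2(ŷ - y) = 2(2.7 - 2.1) = 2(0.6) = 1.2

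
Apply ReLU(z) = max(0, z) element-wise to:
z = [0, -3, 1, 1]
h = [0, 0, 1, 1]

ReLU applied element-wise: max(0,0)=0, max(0,-3)=0, max(0,1)=1, max(0,1)=1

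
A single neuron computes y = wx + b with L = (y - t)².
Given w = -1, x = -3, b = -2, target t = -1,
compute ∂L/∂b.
∂L/∂b = 4

y = wx + b = (-1)(-3) + -2 = 1
∂L/∂y = 2(y - t) = 2(1 - -1) = 4
∂y/∂b = 1
∂L/∂b = ∂L/∂y · ∂y/∂b = 4 × 1 = 4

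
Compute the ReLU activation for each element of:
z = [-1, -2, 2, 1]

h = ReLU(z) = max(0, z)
h = [0, 0, 2, 1]

ReLU applied element-wise: max(0,-1)=0, max(0,-2)=0, max(0,2)=2, max(0,1)=1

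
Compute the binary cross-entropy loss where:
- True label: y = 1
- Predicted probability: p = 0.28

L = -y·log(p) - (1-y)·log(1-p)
L = 1.273

L = -1·log(0.28) - 0·log(0.72) = -log(0.28) = 1.273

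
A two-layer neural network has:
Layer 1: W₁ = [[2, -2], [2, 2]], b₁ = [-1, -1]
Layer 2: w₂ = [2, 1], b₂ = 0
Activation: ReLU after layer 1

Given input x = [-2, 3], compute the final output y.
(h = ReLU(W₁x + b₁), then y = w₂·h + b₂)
y = 1

Layer 1 pre-activation: z₁ = [-11, 1]
After ReLU: h = [0, 1]
Layer 2 output: y = 2×0 + 1×1 + 0 = 1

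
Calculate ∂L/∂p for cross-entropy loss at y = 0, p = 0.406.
∂L/∂p = 1.684

∂L/∂p = -y/p + (1-y)/(1-p) = 0 + 1/0.594 = 1.684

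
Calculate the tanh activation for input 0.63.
0.5581

tanh(0.63) = (e^(0.63) - e^(-0.63))/(e^(0.63) + e^(-0.63)) = 0.5581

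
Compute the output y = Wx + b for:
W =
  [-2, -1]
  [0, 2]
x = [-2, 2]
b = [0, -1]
y = [2, 3]

Wx = [-2×-2 + -1×2, 0×-2 + 2×2]
   = [2, 4]
y = Wx + b = [2 + 0, 4 + -1] = [2, 3]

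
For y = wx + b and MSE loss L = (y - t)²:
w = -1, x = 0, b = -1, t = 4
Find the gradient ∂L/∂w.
∂L/∂w = 0

y = wx + b = (-1)(0) + -1 = -1
∂L/∂y = 2(y - t) = 2(-1 - 4) = -10
∂y/∂w = x = 0
∂L/∂w = ∂L/∂y · ∂y/∂w = -10 × 0 = 0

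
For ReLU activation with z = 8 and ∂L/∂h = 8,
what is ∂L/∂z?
∂L/∂z = 8

h = ReLU(8) = 8
Since z > 0: ∂h/∂z = 1
∂L/∂z = ∂L/∂h · ∂h/∂z = 8 × 1 = 8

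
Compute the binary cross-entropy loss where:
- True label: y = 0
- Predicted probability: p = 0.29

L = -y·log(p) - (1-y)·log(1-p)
L = 0.3425

L = -0·log(0.29) - 1·log(0.71) = -log(0.71) = 0.3425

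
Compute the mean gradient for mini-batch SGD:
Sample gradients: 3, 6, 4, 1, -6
Average gradient = 1.6

Average = (1/5)(3 + 6 + 4 + 1 + -6) = 8/5 = 1.6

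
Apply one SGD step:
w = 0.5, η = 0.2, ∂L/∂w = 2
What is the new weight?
w_new = 0.1

w_new = w - η·∂L/∂w = 0.5 - 0.2×(2) = 0.5 - (0.4) = 0.1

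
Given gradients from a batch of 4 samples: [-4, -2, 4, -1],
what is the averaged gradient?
Average gradient = -0.75

Average = (1/4)(-4 + -2 + 4 + -1) = -3/4 = -0.75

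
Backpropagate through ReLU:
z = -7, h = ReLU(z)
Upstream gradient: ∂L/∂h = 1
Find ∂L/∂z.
∂L/∂z = 0

h = ReLU(-7) = 0
Since z < 0: ∂h/∂z = 0
∂L/∂z = ∂L/∂h · ∂h/∂z = 1 × 0 = 0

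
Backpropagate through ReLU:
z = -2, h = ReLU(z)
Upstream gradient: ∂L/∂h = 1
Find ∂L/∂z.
∂L/∂z = 0

h = ReLU(-2) = 0
Since z < 0: ∂h/∂z = 0
∂L/∂z = ∂L/∂h · ∂h/∂z = 1 × 0 = 0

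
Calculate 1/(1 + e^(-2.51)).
0.9248

sigmoid(2.51) = 1/(1 + e^(-2.51)) = 1/(1 + 0.08127) = 0.9248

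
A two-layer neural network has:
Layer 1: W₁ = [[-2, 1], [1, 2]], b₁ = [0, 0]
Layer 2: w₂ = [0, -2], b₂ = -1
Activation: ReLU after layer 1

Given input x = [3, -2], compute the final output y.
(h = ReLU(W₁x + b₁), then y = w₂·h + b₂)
y = -1

Layer 1 pre-activation: z₁ = [-8, -1]
After ReLU: h = [0, 0]
Layer 2 output: y = 0×0 + -2×0 + -1 = -1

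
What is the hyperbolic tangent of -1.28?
-0.8565

tanh(-1.28) = (e^(-1.28) - e^(1.28))/(e^(-1.28) + e^(1.28)) = -0.8565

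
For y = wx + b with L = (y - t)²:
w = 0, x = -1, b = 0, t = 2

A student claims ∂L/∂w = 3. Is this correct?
Incorrect

y = (0)(-1) + 0 = 0
∂L/∂y = 2(y - t) = 2(0 - 2) = -4
∂y/∂w = x = -1
∂L/∂w = -4 × -1 = 4

Claimed value: 3
Incorrect: The correct gradient is 4.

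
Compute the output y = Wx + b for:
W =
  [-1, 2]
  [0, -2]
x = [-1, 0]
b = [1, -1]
y = [2, -1]

Wx = [-1×-1 + 2×0, 0×-1 + -2×0]
   = [1, 0]
y = Wx + b = [1 + 1, 0 + -1] = [2, -1]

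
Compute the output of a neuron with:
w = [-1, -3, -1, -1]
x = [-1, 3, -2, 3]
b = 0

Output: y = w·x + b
y = -9

y = (-1)(-1) + (-3)(3) + (-1)(-2) + (-1)(3) + 0 = -9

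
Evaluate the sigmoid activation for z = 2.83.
0.9443

sigmoid(2.83) = 1/(1 + e^(-2.83)) = 1/(1 + 0.05901) = 0.9443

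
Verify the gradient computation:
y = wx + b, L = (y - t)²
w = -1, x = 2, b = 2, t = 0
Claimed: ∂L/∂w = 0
Correct

y = (-1)(2) + 2 = 0
∂L/∂y = 2(y - t) = 2(0 - 0) = 0
∂y/∂w = x = 2
∂L/∂w = 0 × 2 = 0

Claimed value: 0
Correct: The correct gradient is 0.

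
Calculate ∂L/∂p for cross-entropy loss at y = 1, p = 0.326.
∂L/∂p = -3.067

∂L/∂p = -y/p + (1-y)/(1-p) = -1/0.326 + 0 = -3.067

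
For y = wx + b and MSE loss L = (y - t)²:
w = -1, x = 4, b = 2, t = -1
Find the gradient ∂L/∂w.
∂L/∂w = -8

y = wx + b = (-1)(4) + 2 = -2
∂L/∂y = 2(y - t) = 2(-2 - -1) = -2
∂y/∂w = x = 4
∂L/∂w = ∂L/∂y · ∂y/∂w = -2 × 4 = -8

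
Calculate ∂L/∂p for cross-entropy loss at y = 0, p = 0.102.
∂L/∂p = 1.114

∂L/∂p = -y/p + (1-y)/(1-p) = 0 + 1/0.898 = 1.114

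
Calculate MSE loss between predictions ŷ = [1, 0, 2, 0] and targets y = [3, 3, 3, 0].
MSE = 3.5

MSE = (1/4)((1-3)² + (0-3)² + (2-3)² + (0-0)²) = (1/4)(4 + 9 + 1 + 0) = 3.5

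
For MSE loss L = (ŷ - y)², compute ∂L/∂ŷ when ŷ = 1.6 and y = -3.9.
∂L/∂ŷ = 11.0

∂L/∂ŷ = 2(ŷ - y) = 2(1.6 - -3.9) = 2(5.5) = 11.0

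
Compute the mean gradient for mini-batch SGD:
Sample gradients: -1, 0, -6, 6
Average gradient = -0.25

Average = (1/4)(-1 + 0 + -6 + 6) = -1/4 = -0.25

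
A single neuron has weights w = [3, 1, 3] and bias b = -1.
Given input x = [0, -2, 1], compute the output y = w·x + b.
y = 0

y = (3)(0) + (1)(-2) + (3)(1) + -1 = 0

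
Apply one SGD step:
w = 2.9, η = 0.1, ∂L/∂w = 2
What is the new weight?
w_new = 2.7

w_new = w - η·∂L/∂w = 2.9 - 0.1×(2) = 2.9 - (0.2) = 2.7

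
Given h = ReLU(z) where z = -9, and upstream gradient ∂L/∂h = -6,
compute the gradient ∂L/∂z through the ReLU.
∂L/∂z = 0

h = ReLU(-9) = 0
Since z < 0: ∂h/∂z = 0
∂L/∂z = ∂L/∂h · ∂h/∂z = -6 × 0 = 0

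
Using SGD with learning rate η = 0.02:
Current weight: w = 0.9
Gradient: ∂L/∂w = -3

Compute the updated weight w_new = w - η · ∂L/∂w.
w_new = 0.96

w_new = w - η·∂L/∂w = 0.9 - 0.02×(-3) = 0.9 - (-0.06) = 0.96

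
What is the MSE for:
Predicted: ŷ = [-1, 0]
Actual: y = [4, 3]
MSE = 17

MSE = (1/2)((-1-4)² + (0-3)²) = (1/2)(25 + 9) = 17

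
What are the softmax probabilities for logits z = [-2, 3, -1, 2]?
p = [0.0048, 0.7179, 0.0131, 0.2641]

exp(z) = [0.1353, 20.09, 0.3679, 7.389]
Sum = 27.98
p = [0.0048, 0.7179, 0.0131, 0.2641]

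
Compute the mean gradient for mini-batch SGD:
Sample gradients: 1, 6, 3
Average gradient = 3.333

Average = (1/3)(1 + 6 + 3) = 10/3 = 3.333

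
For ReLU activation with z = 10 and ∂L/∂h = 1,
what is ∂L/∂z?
∂L/∂z = 1

h = ReLU(10) = 10
Since z > 0: ∂h/∂z = 1
∂L/∂z = ∂L/∂h · ∂h/∂z = 1 × 1 = 1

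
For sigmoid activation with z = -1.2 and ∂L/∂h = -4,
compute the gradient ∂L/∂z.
∂L/∂z = -0.7116

σ(-1.2) = 0.2315
σ'(-1.2) = σ(-1.2)(1 - σ(-1.2)) = 0.2315 × 0.7685 = 0.1779
∂L/∂z = ∂L/∂h · σ'(z) = -4 × 0.1779 = -0.7116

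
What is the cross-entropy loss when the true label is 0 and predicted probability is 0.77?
L = 1.47

L = -0·log(0.77) - 1·log(0.23) = -log(0.23) = 1.47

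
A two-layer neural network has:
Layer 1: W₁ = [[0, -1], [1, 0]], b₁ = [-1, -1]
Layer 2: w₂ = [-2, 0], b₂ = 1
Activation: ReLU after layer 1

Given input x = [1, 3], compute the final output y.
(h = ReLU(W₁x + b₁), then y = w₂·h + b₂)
y = 1

Layer 1 pre-activation: z₁ = [-4, 0]
After ReLU: h = [0, 0]
Layer 2 output: y = -2×0 + 0×0 + 1 = 1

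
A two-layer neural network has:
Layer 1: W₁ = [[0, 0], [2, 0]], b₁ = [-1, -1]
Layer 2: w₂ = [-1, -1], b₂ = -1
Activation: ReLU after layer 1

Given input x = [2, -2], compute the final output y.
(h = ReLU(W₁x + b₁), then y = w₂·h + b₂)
y = -4

Layer 1 pre-activation: z₁ = [-1, 3]
After ReLU: h = [0, 3]
Layer 2 output: y = -1×0 + -1×3 + -1 = -4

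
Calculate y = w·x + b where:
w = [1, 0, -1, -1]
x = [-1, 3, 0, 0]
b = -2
y = -3

y = (1)(-1) + (0)(3) + (-1)(0) + (-1)(0) + -2 = -3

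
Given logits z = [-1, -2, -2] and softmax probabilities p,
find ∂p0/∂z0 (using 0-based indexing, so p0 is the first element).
∂p0/∂z0 = 0.2442

p = softmax(z) = [0.5761, 0.2119, 0.2119]
p0 = 0.5761

∂p0/∂z0 = p0(1 - p0) = 0.5761 × (1 - 0.5761) = 0.2442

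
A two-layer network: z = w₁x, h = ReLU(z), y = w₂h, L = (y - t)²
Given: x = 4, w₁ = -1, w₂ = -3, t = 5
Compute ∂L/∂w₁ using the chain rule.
∂L/∂w₁ = 0

Forward pass:
z = w₁x = -1×4 = -4
h = ReLU(-4) = 0
y = w₂h = -3×0 = 0

Backward pass:
∂L/∂y = 2(y - t) = 2(0 - 5) = -10
∂y/∂h = w₂ = -3
∂h/∂z = 0 (ReLU derivative)
∂z/∂w₁ = x = 4

∂L/∂w₁ = -10 × -3 × 0 × 4 = 0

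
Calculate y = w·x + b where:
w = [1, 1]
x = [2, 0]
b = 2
y = 4

y = (1)(2) + (1)(0) + 2 = 4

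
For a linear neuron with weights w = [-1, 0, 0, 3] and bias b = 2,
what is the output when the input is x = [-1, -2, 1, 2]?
y = 9

y = (-1)(-1) + (0)(-2) + (0)(1) + (3)(2) + 2 = 9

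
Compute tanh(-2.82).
-0.9929

tanh(-2.82) = (e^(-2.82) - e^(2.82))/(e^(-2.82) + e^(2.82)) = -0.9929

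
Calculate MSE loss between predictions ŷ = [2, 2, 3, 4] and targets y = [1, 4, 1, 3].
MSE = 2.5

MSE = (1/4)((2-1)² + (2-4)² + (3-1)² + (4-3)²) = (1/4)(1 + 4 + 4 + 1) = 2.5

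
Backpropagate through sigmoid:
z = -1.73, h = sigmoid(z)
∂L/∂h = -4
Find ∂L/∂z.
∂L/∂z = -0.5116

σ(-1.73) = 0.1506
σ'(-1.73) = σ(-1.73)(1 - σ(-1.73)) = 0.1506 × 0.8494 = 0.1279
∂L/∂z = ∂L/∂h · σ'(z) = -4 × 0.1279 = -0.5116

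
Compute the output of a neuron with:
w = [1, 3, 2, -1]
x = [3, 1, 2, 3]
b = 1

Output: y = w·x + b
y = 8

y = (1)(3) + (3)(1) + (2)(2) + (-1)(3) + 1 = 8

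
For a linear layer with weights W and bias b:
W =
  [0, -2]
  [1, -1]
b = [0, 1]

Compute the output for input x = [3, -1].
y = [2, 5]

Wx = [0×3 + -2×-1, 1×3 + -1×-1]
   = [2, 4]
y = Wx + b = [2 + 0, 4 + 1] = [2, 5]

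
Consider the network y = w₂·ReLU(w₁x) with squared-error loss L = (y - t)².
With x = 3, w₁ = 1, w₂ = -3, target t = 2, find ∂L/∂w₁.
∂L/∂w₁ = 198

Forward pass:
z = w₁x = 1×3 = 3
h = ReLU(3) = 3
y = w₂h = -3×3 = -9

Backward pass:
∂L/∂y = 2(y - t) = 2(-9 - 2) = -22
∂y/∂h = w₂ = -3
∂h/∂z = 1 (ReLU derivative)
∂z/∂w₁ = x = 3

∂L/∂w₁ = -22 × -3 × 1 × 3 = 198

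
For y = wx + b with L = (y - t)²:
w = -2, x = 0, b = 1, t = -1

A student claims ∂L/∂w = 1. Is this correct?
Incorrect

y = (-2)(0) + 1 = 1
∂L/∂y = 2(y - t) = 2(1 - -1) = 4
∂y/∂w = x = 0
∂L/∂w = 4 × 0 = 0

Claimed value: 1
Incorrect: The correct gradient is 0.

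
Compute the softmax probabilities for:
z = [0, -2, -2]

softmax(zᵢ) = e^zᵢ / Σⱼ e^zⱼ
p = [0.787, 0.1065, 0.1065]

exp(z) = [1, 0.1353, 0.1353]
Sum = 1.271
p = [0.787, 0.1065, 0.1065]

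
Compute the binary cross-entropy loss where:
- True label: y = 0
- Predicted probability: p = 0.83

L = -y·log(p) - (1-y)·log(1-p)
L = 1.772

L = -0·log(0.83) - 1·log(0.17) = -log(0.17) = 1.772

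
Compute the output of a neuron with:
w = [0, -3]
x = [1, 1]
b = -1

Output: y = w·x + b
y = -4

y = (0)(1) + (-3)(1) + -1 = -4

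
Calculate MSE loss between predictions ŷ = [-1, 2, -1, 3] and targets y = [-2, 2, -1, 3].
MSE = 0.25

MSE = (1/4)((-1--2)² + (2-2)² + (-1--1)² + (3-3)²) = (1/4)(1 + 0 + 0 + 0) = 0.25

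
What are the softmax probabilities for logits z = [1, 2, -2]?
p = [0.2654, 0.7214, 0.0132]

exp(z) = [2.718, 7.389, 0.1353]
Sum = 10.24
p = [0.2654, 0.7214, 0.0132]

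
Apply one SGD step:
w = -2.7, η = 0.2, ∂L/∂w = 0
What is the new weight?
w_new = -2.7

w_new = w - η·∂L/∂w = -2.7 - 0.2×(0) = -2.7 - (0) = -2.7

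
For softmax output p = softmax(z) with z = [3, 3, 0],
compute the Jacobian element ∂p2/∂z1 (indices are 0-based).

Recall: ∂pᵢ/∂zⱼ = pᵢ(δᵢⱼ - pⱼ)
∂p2/∂z1 = -0.01185

p = softmax(z) = [0.4879, 0.4879, 0.02429]
p2 = 0.02429, p1 = 0.4879

∂p2/∂z1 = -p2 × p1 = -0.02429 × 0.4879 = -0.01185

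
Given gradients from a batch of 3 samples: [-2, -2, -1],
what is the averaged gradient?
Average gradient = -1.667

Average = (1/3)(-2 + -2 + -1) = -5/3 = -1.667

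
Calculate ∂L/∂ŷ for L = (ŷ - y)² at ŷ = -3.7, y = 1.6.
∂L/∂ŷ = -10.6

∂L/∂ŷ = 2(ŷ - y) = 2(-3.7 - 1.6) = 2(-5.3) = -10.6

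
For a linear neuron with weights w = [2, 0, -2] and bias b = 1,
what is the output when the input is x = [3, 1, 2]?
y = 3

y = (2)(3) + (0)(1) + (-2)(2) + 1 = 3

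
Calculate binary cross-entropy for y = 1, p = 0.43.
L = 0.844

L = -1·log(0.43) - 0·log(0.57) = -log(0.43) = 0.844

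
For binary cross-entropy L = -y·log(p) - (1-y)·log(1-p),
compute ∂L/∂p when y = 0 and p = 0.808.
∂L/∂p = 5.208

∂L/∂p = -y/p + (1-y)/(1-p) = 0 + 1/0.192 = 5.208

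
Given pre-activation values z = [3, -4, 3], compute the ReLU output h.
h = [3, 0, 3]

ReLU applied element-wise: max(0,3)=3, max(0,-4)=0, max(0,3)=3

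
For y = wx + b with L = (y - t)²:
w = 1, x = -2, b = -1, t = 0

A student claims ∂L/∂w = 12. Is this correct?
Correct

y = (1)(-2) + -1 = -3
∂L/∂y = 2(y - t) = 2(-3 - 0) = -6
∂y/∂w = x = -2
∂L/∂w = -6 × -2 = 12

Claimed value: 12
Correct: The correct gradient is 12.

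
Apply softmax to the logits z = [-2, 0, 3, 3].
p = [0.0033, 0.0242, 0.4863, 0.4863]

exp(z) = [0.1353, 1, 20.09, 20.09]
Sum = 41.31
p = [0.0033, 0.0242, 0.4863, 0.4863]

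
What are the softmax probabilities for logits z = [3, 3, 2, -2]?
p = [0.4211, 0.4211, 0.1549, 0.0028]

exp(z) = [20.09, 20.09, 7.389, 0.1353]
Sum = 47.7
p = [0.4211, 0.4211, 0.1549, 0.0028]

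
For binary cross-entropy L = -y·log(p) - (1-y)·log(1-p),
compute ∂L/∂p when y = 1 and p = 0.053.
∂L/∂p = -18.87

∂L/∂p = -y/p + (1-y)/(1-p) = -1/0.053 + 0 = -18.87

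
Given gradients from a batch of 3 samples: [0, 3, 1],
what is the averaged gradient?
Average gradient = 1.333

Average = (1/3)(0 + 3 + 1) = 4/3 = 1.333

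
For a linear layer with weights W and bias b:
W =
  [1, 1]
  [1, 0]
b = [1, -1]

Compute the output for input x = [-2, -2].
y = [-3, -3]

Wx = [1×-2 + 1×-2, 1×-2 + 0×-2]
   = [-4, -2]
y = Wx + b = [-4 + 1, -2 + -1] = [-3, -3]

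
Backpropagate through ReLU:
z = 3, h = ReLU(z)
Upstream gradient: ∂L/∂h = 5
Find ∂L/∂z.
∂L/∂z = 5

h = ReLU(3) = 3
Since z > 0: ∂h/∂z = 1
∂L/∂z = ∂L/∂h · ∂h/∂z = 5 × 1 = 5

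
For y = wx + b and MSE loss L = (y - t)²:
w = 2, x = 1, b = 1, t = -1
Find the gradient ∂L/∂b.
∂L/∂b = 8

y = wx + b = (2)(1) + 1 = 3
∂L/∂y = 2(y - t) = 2(3 - -1) = 8
∂y/∂b = 1
∂L/∂b = ∂L/∂y · ∂y/∂b = 8 × 1 = 8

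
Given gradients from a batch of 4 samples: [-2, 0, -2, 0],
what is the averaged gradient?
Average gradient = -1

Average = (1/4)(-2 + 0 + -2 + 0) = -4/4 = -1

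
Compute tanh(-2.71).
-0.9912

tanh(-2.71) = (e^(-2.71) - e^(2.71))/(e^(-2.71) + e^(2.71)) = -0.9912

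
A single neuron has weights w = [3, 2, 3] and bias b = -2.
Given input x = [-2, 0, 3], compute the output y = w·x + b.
y = 1

y = (3)(-2) + (2)(0) + (3)(3) + -2 = 1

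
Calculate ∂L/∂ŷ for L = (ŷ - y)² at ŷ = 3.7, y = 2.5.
∂L/∂ŷ = 2.4

∂L/∂ŷ = 2(ŷ - y) = 2(3.7 - 2.5) = 2(1.2) = 2.4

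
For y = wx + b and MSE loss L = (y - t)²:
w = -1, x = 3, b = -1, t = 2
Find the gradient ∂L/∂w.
∂L/∂w = -36

y = wx + b = (-1)(3) + -1 = -4
∂L/∂y = 2(y - t) = 2(-4 - 2) = -12
∂y/∂w = x = 3
∂L/∂w = ∂L/∂y · ∂y/∂w = -12 × 3 = -36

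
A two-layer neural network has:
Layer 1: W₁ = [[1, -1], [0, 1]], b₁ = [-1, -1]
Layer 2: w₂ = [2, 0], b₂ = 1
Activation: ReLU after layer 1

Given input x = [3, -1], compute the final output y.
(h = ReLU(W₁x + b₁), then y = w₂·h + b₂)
y = 7

Layer 1 pre-activation: z₁ = [3, -2]
After ReLU: h = [3, 0]
Layer 2 output: y = 2×3 + 0×0 + 1 = 7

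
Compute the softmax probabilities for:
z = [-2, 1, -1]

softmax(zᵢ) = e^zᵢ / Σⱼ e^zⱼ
p = [0.042, 0.8438, 0.1142]

exp(z) = [0.1353, 2.718, 0.3679]
Sum = 3.221
p = [0.042, 0.8438, 0.1142]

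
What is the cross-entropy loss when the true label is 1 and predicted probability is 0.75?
L = 0.2877

L = -1·log(0.75) - 0·log(0.25) = -log(0.75) = 0.2877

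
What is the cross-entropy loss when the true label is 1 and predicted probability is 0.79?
L = 0.2357

L = -1·log(0.79) - 0·log(0.21) = -log(0.79) = 0.2357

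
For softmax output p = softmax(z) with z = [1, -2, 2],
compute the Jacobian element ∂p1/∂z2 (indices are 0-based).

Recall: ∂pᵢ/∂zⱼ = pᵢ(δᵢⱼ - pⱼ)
∂p1/∂z2 = -0.009532

p = softmax(z) = [0.2654, 0.01321, 0.7214]
p1 = 0.01321, p2 = 0.7214

∂p1/∂z2 = -p1 × p2 = -0.01321 × 0.7214 = -0.009532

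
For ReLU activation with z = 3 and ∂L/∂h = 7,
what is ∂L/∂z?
∂L/∂z = 7

h = ReLU(3) = 3
Since z > 0: ∂h/∂z = 1
∂L/∂z = ∂L/∂h · ∂h/∂z = 7 × 1 = 7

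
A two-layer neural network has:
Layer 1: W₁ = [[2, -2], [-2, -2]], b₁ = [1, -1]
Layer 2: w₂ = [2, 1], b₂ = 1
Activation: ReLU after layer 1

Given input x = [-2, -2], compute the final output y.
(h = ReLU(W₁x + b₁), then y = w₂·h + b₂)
y = 10

Layer 1 pre-activation: z₁ = [1, 7]
After ReLU: h = [1, 7]
Layer 2 output: y = 2×1 + 1×7 + 1 = 10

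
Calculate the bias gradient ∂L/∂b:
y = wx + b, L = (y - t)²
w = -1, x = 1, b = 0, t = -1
∂L/∂b = 0

y = wx + b = (-1)(1) + 0 = -1
∂L/∂y = 2(y - t) = 2(-1 - -1) = 0
∂y/∂b = 1
∂L/∂b = ∂L/∂y · ∂y/∂b = 0 × 1 = 0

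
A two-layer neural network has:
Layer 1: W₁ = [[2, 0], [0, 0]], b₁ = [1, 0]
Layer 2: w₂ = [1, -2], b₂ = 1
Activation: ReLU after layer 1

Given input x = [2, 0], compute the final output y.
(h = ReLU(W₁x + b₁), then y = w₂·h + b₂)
y = 6

Layer 1 pre-activation: z₁ = [5, 0]
After ReLU: h = [5, 0]
Layer 2 output: y = 1×5 + -2×0 + 1 = 6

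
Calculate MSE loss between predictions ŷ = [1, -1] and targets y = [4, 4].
MSE = 17

MSE = (1/2)((1-4)² + (-1-4)²) = (1/2)(9 + 25) = 17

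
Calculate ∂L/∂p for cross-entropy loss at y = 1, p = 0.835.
∂L/∂p = -1.198

∂L/∂p = -y/p + (1-y)/(1-p) = -1/0.835 + 0 = -1.198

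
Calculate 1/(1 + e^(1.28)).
0.2176

sigmoid(-1.28) = 1/(1 + e^(1.28)) = 1/(1 + 3.597) = 0.2176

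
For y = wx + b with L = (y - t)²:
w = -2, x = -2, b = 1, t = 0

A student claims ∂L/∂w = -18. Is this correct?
Incorrect

y = (-2)(-2) + 1 = 5
∂L/∂y = 2(y - t) = 2(5 - 0) = 10
∂y/∂w = x = -2
∂L/∂w = 10 × -2 = -20

Claimed value: -18
Incorrect: The correct gradient is -20.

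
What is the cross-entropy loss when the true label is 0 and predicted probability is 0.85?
L = 1.897

L = -0·log(0.85) - 1·log(0.15) = -log(0.15) = 1.897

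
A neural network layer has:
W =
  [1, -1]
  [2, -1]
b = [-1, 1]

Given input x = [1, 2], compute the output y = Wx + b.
y = [-2, 1]

Wx = [1×1 + -1×2, 2×1 + -1×2]
   = [-1, 0]
y = Wx + b = [-1 + -1, 0 + 1] = [-2, 1]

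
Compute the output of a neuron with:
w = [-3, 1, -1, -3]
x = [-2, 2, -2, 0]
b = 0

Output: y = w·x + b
y = 10

y = (-3)(-2) + (1)(2) + (-1)(-2) + (-3)(0) + 0 = 10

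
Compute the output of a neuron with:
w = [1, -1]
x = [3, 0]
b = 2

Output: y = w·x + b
y = 5

y = (1)(3) + (-1)(0) + 2 = 5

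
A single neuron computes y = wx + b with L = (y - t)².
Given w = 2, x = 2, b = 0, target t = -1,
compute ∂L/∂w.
∂L/∂w = 20

y = wx + b = (2)(2) + 0 = 4
∂L/∂y = 2(y - t) = 2(4 - -1) = 10
∂y/∂w = x = 2
∂L/∂w = ∂L/∂y · ∂y/∂w = 10 × 2 = 20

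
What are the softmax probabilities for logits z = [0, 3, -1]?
p = [0.0466, 0.9362, 0.0171]

exp(z) = [1, 20.09, 0.3679]
Sum = 21.45
p = [0.0466, 0.9362, 0.0171]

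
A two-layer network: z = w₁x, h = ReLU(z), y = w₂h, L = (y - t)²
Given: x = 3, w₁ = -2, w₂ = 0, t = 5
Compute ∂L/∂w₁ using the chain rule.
∂L/∂w₁ = 0

Forward pass:
z = w₁x = -2×3 = -6
h = ReLU(-6) = 0
y = w₂h = 0×0 = 0

Backward pass:
∂L/∂y = 2(y - t) = 2(0 - 5) = -10
∂y/∂h = w₂ = 0
∂h/∂z = 0 (ReLU derivative)
∂z/∂w₁ = x = 3

∂L/∂w₁ = -10 × 0 × 0 × 3 = 0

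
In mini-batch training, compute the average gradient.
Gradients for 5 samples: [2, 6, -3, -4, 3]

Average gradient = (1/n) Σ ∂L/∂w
Average gradient = 0.8

Average = (1/5)(2 + 6 + -3 + -4 + 3) = 4/5 = 0.8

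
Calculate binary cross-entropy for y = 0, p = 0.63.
L = 0.9943

L = -0·log(0.63) - 1·log(0.37) = -log(0.37) = 0.9943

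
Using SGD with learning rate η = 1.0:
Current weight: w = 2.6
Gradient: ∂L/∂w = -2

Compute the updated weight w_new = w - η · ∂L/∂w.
w_new = 4.6

w_new = w - η·∂L/∂w = 2.6 - 1.0×(-2) = 2.6 - (-2) = 4.6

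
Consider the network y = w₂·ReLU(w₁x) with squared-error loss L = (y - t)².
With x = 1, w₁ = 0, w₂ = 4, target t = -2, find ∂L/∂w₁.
∂L/∂w₁ = 0

Forward pass:
z = w₁x = 0×1 = 0
h = ReLU(0) = 0
y = w₂h = 4×0 = 0

Backward pass:
∂L/∂y = 2(y - t) = 2(0 - -2) = 4
∂y/∂h = w₂ = 4
∂h/∂z = 0 (ReLU derivative)
∂z/∂w₁ = x = 1

∂L/∂w₁ = 4 × 4 × 0 × 1 = 0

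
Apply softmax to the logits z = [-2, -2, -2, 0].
p = [0.0963, 0.0963, 0.0963, 0.7112]

exp(z) = [0.1353, 0.1353, 0.1353, 1]
Sum = 1.406
p = [0.0963, 0.0963, 0.0963, 0.7112]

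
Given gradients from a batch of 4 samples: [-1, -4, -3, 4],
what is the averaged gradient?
Average gradient = -1

Average = (1/4)(-1 + -4 + -3 + 4) = -4/4 = -1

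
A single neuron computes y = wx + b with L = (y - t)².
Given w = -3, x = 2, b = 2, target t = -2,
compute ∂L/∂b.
∂L/∂b = -4

y = wx + b = (-3)(2) + 2 = -4
∂L/∂y = 2(y - t) = 2(-4 - -2) = -4
∂y/∂b = 1
∂L/∂b = ∂L/∂y · ∂y/∂b = -4 × 1 = -4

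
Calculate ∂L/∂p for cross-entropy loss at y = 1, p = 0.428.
∂L/∂p = -2.336

∂L/∂p = -y/p + (1-y)/(1-p) = -1/0.428 + 0 = -2.336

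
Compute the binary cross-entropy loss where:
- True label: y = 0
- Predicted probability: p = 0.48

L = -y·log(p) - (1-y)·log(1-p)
L = 0.6539

L = -0·log(0.48) - 1·log(0.52) = -log(0.52) = 0.6539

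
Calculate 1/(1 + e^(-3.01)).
0.953

sigmoid(3.01) = 1/(1 + e^(-3.01)) = 1/(1 + 0.04929) = 0.953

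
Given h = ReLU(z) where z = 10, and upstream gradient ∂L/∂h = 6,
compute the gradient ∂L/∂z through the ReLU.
∂L/∂z = 6

h = ReLU(10) = 10
Since z > 0: ∂h/∂z = 1
∂L/∂z = ∂L/∂h · ∂h/∂z = 6 × 1 = 6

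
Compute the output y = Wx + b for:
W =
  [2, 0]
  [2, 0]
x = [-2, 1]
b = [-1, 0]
y = [-5, -4]

Wx = [2×-2 + 0×1, 2×-2 + 0×1]
   = [-4, -4]
y = Wx + b = [-4 + -1, -4 + 0] = [-5, -4]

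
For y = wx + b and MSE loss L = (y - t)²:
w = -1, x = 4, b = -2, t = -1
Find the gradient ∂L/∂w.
∂L/∂w = -40

y = wx + b = (-1)(4) + -2 = -6
∂L/∂y = 2(y - t) = 2(-6 - -1) = -10
∂y/∂w = x = 4
∂L/∂w = ∂L/∂y · ∂y/∂w = -10 × 4 = -40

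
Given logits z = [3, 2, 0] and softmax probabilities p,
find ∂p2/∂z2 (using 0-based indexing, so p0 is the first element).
∂p2/∂z2 = 0.03389

p = softmax(z) = [0.7054, 0.2595, 0.03512]
p2 = 0.03512

∂p2/∂z2 = p2(1 - p2) = 0.03512 × (1 - 0.03512) = 0.03389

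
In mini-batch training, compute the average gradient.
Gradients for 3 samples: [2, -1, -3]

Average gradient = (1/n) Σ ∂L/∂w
Average gradient = -0.6667

Average = (1/3)(2 + -1 + -3) = -2/3 = -0.6667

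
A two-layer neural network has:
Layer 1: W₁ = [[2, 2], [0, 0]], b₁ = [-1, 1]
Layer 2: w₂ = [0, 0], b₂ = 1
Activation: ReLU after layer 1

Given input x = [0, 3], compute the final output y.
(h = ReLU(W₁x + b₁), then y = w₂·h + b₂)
y = 1

Layer 1 pre-activation: z₁ = [5, 1]
After ReLU: h = [5, 1]
Layer 2 output: y = 0×5 + 0×1 + 1 = 1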